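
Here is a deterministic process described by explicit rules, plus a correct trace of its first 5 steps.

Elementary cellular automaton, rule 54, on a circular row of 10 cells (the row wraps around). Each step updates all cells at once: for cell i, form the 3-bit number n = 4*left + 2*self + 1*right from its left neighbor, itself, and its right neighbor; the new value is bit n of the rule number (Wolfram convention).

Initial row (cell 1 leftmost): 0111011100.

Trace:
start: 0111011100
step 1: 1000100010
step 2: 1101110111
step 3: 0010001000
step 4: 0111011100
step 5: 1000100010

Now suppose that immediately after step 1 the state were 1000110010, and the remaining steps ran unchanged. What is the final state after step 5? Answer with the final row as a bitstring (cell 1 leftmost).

state after step 1 := 1000110010
step 2: 1101001111
step 3: 0011110000
step 4: 0100001000
step 5: 1110011100

1110011100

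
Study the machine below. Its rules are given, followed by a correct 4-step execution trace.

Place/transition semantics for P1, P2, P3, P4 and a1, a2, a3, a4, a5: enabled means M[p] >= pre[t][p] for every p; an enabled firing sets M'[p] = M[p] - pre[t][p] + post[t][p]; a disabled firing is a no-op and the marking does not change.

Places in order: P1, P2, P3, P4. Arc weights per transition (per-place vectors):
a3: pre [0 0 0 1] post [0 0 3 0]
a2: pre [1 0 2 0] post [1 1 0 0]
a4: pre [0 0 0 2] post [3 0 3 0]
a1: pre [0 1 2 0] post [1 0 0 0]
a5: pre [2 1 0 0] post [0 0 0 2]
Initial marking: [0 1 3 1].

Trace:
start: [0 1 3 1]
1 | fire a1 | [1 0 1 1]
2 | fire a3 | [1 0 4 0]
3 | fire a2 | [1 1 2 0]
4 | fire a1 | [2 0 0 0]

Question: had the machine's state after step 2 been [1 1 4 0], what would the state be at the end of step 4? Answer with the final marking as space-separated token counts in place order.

2 1 0 0

state after step 2 := [1 1 4 0]
3 | fire a2 | [1 2 2 0]
4 | fire a1 | [2 1 0 0]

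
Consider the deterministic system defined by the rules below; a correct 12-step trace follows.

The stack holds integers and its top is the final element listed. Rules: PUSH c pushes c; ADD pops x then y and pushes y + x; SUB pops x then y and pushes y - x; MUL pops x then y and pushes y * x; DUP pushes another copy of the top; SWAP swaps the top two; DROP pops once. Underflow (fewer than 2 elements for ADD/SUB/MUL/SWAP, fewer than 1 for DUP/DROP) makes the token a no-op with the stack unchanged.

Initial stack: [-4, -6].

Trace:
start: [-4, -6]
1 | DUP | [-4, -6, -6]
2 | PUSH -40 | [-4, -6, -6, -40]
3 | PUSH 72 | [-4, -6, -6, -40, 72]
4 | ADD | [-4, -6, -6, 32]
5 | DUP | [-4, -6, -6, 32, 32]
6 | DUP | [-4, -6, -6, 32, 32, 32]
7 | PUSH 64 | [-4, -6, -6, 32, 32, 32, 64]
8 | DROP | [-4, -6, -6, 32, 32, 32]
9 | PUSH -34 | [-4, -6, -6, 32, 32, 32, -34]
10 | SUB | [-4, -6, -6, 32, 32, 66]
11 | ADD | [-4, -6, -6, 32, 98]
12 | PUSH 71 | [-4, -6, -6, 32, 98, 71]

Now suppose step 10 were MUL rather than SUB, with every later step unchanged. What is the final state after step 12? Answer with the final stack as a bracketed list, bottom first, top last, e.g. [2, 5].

[-4, -6, -6, 32, -1056, 71]

(re-executing from step 10 with the substitution; state before step 10: [-4, -6, -6, 32, 32, 32, -34])
10 | MUL | [-4, -6, -6, 32, 32, -1088]
11 | ADD | [-4, -6, -6, 32, -1056]
12 | PUSH 71 | [-4, -6, -6, 32, -1056, 71]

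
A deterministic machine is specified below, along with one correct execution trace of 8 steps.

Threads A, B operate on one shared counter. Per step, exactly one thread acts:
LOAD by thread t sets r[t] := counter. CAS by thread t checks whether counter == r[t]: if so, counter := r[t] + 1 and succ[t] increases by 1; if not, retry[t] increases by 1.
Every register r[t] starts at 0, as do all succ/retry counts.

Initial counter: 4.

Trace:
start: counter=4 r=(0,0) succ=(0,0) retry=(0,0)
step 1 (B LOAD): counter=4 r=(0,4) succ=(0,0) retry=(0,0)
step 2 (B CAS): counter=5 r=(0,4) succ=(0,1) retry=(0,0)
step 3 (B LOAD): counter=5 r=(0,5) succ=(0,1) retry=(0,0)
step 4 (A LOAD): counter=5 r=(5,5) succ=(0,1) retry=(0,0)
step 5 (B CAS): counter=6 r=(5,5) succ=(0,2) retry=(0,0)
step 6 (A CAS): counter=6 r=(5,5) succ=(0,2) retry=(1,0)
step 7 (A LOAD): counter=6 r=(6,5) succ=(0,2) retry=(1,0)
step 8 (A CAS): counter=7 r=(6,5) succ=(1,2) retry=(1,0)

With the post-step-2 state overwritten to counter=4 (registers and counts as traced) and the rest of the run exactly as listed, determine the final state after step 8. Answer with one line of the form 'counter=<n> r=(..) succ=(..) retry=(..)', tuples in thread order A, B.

state after step 2 := counter=4 r=(0,4) succ=(0,1) retry=(0,0)
step 3 (B LOAD): counter=4 r=(0,4) succ=(0,1) retry=(0,0)
step 4 (A LOAD): counter=4 r=(4,4) succ=(0,1) retry=(0,0)
step 5 (B CAS): counter=5 r=(4,4) succ=(0,2) retry=(0,0)
step 6 (A CAS): counter=5 r=(4,4) succ=(0,2) retry=(1,0)
step 7 (A LOAD): counter=5 r=(5,4) succ=(0,2) retry=(1,0)
step 8 (A CAS): counter=6 r=(5,4) succ=(1,2) retry=(1,0)

counter=6 r=(5,4) succ=(1,2) retry=(1,0)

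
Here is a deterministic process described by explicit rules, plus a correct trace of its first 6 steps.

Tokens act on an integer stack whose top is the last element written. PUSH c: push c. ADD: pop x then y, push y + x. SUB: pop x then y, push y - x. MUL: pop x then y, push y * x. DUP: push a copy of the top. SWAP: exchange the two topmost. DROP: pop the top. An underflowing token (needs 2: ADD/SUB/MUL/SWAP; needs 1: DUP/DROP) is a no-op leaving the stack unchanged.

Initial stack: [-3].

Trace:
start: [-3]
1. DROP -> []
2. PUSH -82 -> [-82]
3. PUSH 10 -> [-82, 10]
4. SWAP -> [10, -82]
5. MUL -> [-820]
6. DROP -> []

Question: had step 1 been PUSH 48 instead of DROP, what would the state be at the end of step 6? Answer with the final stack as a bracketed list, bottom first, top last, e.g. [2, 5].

[-3, 48]

(re-executing from step 1 with the substitution; state before step 1: [-3])
1. PUSH 48 -> [-3, 48]
2. PUSH -82 -> [-3, 48, -82]
3. PUSH 10 -> [-3, 48, -82, 10]
4. SWAP -> [-3, 48, 10, -82]
5. MUL -> [-3, 48, -820]
6. DROP -> [-3, 48]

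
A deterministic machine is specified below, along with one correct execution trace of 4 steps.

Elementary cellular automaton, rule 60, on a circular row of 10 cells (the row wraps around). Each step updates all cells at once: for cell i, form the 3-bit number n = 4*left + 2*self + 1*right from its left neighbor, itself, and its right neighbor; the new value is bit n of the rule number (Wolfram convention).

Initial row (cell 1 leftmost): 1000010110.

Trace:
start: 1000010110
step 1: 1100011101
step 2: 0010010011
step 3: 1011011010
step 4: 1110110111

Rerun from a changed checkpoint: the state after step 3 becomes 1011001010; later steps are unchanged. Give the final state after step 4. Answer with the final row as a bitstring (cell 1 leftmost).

state after step 3 := 1011001010
step 4: 1110101111

1110101111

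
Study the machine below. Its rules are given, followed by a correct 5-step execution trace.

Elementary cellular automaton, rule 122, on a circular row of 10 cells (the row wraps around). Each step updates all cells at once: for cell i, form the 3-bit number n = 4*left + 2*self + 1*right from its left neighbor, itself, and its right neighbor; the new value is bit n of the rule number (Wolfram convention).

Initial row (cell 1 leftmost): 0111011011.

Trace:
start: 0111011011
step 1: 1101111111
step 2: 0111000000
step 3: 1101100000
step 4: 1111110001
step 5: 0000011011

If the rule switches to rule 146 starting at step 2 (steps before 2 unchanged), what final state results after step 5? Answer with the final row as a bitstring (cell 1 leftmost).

0000010101

(re-executing steps 2..5 under rule 146; state before step 2: 1101111111)
step 2: 1000111111
step 3: 0101011111
step 4: 0000001110
step 5: 0000010101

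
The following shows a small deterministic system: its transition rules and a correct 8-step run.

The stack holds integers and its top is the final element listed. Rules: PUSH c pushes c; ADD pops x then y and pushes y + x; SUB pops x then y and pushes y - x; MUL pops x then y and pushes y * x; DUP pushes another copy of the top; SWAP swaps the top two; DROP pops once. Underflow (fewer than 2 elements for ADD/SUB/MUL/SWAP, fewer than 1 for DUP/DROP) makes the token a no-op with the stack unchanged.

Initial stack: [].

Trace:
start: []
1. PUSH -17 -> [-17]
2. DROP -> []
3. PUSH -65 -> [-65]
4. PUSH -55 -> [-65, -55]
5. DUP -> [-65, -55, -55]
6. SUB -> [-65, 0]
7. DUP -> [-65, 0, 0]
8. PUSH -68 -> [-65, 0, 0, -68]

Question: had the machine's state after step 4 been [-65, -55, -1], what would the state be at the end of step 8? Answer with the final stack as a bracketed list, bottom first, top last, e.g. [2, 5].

state after step 4 := [-65, -55, -1]
5. DUP -> [-65, -55, -1, -1]
6. SUB -> [-65, -55, 0]
7. DUP -> [-65, -55, 0, 0]
8. PUSH -68 -> [-65, -55, 0, 0, -68]

[-65, -55, 0, 0, -68]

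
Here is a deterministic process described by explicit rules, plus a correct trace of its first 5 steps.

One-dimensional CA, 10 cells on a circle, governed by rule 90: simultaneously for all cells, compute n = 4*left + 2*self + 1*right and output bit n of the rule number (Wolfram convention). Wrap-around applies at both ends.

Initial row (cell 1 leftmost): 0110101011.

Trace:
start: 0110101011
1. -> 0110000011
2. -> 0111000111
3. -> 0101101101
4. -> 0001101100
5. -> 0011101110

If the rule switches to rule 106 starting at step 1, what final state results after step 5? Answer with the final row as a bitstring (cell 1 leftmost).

1110001000

(re-executing steps 1..5 under rule 106; state before step 1: 0110101011)
1. -> 1111010111
2. -> 0001101100
3. -> 0011111100
4. -> 0110000100
5. -> 1110001000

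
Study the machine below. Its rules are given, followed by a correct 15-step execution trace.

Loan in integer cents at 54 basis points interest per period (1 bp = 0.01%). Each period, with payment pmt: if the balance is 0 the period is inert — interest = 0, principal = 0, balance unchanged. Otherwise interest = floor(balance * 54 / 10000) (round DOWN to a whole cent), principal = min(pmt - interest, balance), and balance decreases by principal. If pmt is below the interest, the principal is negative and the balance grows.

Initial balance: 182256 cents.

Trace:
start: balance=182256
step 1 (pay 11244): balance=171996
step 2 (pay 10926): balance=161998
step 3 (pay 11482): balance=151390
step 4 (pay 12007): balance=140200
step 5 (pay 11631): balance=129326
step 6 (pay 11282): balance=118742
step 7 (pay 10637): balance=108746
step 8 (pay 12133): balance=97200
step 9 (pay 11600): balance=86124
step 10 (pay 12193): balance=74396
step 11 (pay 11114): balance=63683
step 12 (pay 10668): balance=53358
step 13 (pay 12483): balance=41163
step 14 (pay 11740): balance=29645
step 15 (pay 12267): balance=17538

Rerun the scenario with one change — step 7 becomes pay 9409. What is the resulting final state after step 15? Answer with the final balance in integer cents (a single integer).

(re-executing from step 7 with the substitution; state before step 7: balance=118742)
step 7 (pay 9409): balance=109974
step 8 (pay 12133): balance=98434
step 9 (pay 11600): balance=87365
step 10 (pay 12193): balance=75643
step 11 (pay 11114): balance=64937
step 12 (pay 10668): balance=54619
step 13 (pay 12483): balance=42430
step 14 (pay 11740): balance=30919
step 15 (pay 12267): balance=18818

18818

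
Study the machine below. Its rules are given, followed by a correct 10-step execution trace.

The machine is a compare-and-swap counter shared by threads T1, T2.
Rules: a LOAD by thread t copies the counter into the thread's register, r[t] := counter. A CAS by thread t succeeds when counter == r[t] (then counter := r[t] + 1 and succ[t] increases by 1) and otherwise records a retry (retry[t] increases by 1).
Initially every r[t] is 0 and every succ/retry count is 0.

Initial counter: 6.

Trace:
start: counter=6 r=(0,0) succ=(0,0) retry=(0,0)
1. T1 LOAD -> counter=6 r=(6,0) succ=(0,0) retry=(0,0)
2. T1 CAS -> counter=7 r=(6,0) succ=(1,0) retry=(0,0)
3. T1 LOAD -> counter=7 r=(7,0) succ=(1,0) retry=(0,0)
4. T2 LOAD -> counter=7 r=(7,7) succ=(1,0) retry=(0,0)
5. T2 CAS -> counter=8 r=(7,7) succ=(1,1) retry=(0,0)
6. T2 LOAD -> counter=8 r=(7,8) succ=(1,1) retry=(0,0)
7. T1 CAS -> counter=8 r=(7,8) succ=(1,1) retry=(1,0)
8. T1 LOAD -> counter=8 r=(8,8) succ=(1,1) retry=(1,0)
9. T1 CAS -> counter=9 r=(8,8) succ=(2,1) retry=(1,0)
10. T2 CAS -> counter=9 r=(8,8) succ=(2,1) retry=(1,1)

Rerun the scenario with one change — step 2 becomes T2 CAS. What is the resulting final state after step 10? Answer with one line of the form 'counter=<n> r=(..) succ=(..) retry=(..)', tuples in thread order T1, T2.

(re-executing from step 2 with the substitution; state before step 2: counter=6 r=(6,0) succ=(0,0) retry=(0,0))
2. T2 CAS -> counter=6 r=(6,0) succ=(0,0) retry=(0,1)
3. T1 LOAD -> counter=6 r=(6,0) succ=(0,0) retry=(0,1)
4. T2 LOAD -> counter=6 r=(6,6) succ=(0,0) retry=(0,1)
5. T2 CAS -> counter=7 r=(6,6) succ=(0,1) retry=(0,1)
6. T2 LOAD -> counter=7 r=(6,7) succ=(0,1) retry=(0,1)
7. T1 CAS -> counter=7 r=(6,7) succ=(0,1) retry=(1,1)
8. T1 LOAD -> counter=7 r=(7,7) succ=(0,1) retry=(1,1)
9. T1 CAS -> counter=8 r=(7,7) succ=(1,1) retry=(1,1)
10. T2 CAS -> counter=8 r=(7,7) succ=(1,1) retry=(1,2)

counter=8 r=(7,7) succ=(1,1) retry=(1,2)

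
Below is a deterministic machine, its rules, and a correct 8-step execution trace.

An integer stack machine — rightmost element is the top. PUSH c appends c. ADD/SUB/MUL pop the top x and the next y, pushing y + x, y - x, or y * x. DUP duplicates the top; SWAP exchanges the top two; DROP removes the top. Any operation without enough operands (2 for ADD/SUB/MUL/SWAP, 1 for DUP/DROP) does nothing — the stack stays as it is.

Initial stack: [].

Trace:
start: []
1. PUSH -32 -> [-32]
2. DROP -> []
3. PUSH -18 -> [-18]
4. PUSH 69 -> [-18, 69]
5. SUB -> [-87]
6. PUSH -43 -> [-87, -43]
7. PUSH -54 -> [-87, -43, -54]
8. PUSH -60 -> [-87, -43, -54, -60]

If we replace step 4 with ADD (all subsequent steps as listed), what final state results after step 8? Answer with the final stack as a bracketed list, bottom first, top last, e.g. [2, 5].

[-18, -43, -54, -60]

(re-executing from step 4 with the substitution; state before step 4: [-18])
4. ADD -> [-18]
5. SUB -> [-18]
6. PUSH -43 -> [-18, -43]
7. PUSH -54 -> [-18, -43, -54]
8. PUSH -60 -> [-18, -43, -54, -60]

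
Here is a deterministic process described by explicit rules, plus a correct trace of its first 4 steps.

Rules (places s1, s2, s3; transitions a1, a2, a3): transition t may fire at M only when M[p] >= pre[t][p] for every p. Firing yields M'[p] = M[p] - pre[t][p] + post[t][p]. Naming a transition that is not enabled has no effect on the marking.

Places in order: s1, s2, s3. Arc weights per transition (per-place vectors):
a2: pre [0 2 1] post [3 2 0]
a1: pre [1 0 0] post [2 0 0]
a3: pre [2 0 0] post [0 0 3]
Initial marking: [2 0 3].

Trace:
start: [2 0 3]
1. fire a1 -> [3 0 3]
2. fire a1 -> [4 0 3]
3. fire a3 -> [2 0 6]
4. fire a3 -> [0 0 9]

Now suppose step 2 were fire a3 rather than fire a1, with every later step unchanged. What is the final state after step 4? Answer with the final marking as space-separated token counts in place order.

(re-executing from step 2 with the substitution; state before step 2: [3 0 3])
2. fire a3 -> [1 0 6]
3. fire a3 -> [1 0 6]
4. fire a3 -> [1 0 6]

1 0 6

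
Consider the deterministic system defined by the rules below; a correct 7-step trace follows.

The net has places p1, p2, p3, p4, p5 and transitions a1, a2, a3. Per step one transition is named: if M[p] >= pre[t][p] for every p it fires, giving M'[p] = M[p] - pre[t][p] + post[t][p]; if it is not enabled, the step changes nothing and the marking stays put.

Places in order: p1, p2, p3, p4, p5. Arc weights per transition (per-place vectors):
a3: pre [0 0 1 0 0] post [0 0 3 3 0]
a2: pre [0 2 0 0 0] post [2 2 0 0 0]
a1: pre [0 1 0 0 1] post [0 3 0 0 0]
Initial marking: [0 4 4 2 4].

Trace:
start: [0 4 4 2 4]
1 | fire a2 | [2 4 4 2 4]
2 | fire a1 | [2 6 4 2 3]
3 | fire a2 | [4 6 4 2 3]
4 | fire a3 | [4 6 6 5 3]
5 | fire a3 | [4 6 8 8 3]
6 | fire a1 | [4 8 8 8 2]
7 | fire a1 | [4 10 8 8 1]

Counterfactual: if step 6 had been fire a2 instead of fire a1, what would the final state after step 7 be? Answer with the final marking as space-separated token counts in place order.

6 8 8 8 2

(re-executing from step 6 with the substitution; state before step 6: [4 6 8 8 3])
6 | fire a2 | [6 6 8 8 3]
7 | fire a1 | [6 8 8 8 2]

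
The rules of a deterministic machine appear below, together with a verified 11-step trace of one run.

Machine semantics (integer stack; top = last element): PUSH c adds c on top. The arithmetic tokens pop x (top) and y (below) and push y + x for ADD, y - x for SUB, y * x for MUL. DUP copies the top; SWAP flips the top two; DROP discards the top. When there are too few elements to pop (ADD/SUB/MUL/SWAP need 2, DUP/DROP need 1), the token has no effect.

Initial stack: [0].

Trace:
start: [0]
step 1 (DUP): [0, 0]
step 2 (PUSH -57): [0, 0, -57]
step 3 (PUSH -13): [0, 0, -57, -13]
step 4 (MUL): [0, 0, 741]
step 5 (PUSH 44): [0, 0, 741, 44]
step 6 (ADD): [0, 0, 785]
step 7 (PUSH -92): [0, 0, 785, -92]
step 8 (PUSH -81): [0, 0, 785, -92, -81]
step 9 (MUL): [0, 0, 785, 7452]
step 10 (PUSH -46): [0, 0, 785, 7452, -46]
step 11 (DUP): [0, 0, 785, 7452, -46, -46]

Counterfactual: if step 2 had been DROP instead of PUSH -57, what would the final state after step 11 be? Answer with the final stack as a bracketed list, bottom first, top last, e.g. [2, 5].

(re-executing from step 2 with the substitution; state before step 2: [0, 0])
step 2 (DROP): [0]
step 3 (PUSH -13): [0, -13]
step 4 (MUL): [0]
step 5 (PUSH 44): [0, 44]
step 6 (ADD): [44]
step 7 (PUSH -92): [44, -92]
step 8 (PUSH -81): [44, -92, -81]
step 9 (MUL): [44, 7452]
step 10 (PUSH -46): [44, 7452, -46]
step 11 (DUP): [44, 7452, -46, -46]

[44, 7452, -46, -46]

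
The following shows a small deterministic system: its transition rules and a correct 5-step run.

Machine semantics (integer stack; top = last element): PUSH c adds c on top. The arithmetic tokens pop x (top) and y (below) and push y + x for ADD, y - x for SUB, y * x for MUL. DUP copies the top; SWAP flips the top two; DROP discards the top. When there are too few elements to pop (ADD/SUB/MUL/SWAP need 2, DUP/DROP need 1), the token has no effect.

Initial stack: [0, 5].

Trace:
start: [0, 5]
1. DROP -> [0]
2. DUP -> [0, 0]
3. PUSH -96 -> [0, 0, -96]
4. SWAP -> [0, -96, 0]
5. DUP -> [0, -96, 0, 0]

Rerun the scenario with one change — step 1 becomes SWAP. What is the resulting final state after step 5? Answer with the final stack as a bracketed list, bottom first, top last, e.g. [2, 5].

[5, 0, -96, 0, 0]

(re-executing from step 1 with the substitution; state before step 1: [0, 5])
1. SWAP -> [5, 0]
2. DUP -> [5, 0, 0]
3. PUSH -96 -> [5, 0, 0, -96]
4. SWAP -> [5, 0, -96, 0]
5. DUP -> [5, 0, -96, 0, 0]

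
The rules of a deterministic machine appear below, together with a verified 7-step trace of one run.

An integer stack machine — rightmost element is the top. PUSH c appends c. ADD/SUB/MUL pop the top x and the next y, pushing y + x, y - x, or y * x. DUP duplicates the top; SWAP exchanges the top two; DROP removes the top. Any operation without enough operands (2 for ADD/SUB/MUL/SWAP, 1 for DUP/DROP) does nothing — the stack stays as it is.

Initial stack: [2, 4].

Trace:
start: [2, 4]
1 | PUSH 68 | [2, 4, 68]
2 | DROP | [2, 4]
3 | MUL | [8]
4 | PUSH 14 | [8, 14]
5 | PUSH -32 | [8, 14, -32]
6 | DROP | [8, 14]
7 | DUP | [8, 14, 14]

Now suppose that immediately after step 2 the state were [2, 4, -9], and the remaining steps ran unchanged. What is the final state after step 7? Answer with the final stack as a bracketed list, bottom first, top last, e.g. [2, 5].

state after step 2 := [2, 4, -9]
3 | MUL | [2, -36]
4 | PUSH 14 | [2, -36, 14]
5 | PUSH -32 | [2, -36, 14, -32]
6 | DROP | [2, -36, 14]
7 | DUP | [2, -36, 14, 14]

[2, -36, 14, 14]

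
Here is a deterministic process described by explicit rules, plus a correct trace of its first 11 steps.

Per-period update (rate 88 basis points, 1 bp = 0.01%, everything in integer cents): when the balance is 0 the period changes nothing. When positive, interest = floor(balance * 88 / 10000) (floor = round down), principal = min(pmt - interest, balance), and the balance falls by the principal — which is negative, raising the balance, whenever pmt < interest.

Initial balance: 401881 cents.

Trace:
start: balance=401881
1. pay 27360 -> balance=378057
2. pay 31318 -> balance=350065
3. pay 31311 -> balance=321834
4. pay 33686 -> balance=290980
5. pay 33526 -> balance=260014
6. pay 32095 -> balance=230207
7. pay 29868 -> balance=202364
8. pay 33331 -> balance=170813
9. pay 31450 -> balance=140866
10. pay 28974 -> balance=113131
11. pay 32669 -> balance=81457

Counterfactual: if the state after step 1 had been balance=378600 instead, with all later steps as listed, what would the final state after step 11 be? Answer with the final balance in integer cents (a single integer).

state after step 1 := balance=378600
2. pay 31318 -> balance=350613
3. pay 31311 -> balance=322387
4. pay 33686 -> balance=291538
5. pay 33526 -> balance=260577
6. pay 32095 -> balance=230775
7. pay 29868 -> balance=202937
8. pay 33331 -> balance=171391
9. pay 31450 -> balance=141449
10. pay 28974 -> balance=113719
11. pay 32669 -> balance=82050

82050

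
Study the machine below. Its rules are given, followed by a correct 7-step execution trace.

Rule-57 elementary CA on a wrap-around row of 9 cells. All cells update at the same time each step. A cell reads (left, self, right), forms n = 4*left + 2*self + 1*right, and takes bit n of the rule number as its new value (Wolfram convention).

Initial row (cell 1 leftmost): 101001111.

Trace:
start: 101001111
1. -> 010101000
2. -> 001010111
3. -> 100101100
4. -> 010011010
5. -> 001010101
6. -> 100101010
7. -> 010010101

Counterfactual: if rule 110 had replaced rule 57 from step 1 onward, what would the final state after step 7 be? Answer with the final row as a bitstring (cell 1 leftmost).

110111111

(re-executing steps 1..7 under rule 110; state before step 1: 101001111)
1. -> 111011000
2. -> 101111001
3. -> 111001011
4. -> 001011110
5. -> 011110010
6. -> 110010110
7. -> 110111111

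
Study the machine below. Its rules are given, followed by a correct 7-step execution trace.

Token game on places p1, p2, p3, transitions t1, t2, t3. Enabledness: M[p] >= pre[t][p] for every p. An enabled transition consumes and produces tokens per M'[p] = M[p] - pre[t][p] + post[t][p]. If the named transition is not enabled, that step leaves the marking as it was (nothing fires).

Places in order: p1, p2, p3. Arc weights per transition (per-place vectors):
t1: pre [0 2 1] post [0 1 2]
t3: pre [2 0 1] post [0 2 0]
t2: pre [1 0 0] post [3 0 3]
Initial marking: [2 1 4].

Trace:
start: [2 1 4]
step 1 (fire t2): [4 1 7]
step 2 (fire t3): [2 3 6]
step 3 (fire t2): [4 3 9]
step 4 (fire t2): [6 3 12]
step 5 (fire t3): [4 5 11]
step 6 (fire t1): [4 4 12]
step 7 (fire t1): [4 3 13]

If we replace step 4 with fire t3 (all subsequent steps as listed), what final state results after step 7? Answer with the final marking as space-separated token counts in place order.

(re-executing from step 4 with the substitution; state before step 4: [4 3 9])
step 4 (fire t3): [2 5 8]
step 5 (fire t3): [0 7 7]
step 6 (fire t1): [0 6 8]
step 7 (fire t1): [0 5 9]

0 5 9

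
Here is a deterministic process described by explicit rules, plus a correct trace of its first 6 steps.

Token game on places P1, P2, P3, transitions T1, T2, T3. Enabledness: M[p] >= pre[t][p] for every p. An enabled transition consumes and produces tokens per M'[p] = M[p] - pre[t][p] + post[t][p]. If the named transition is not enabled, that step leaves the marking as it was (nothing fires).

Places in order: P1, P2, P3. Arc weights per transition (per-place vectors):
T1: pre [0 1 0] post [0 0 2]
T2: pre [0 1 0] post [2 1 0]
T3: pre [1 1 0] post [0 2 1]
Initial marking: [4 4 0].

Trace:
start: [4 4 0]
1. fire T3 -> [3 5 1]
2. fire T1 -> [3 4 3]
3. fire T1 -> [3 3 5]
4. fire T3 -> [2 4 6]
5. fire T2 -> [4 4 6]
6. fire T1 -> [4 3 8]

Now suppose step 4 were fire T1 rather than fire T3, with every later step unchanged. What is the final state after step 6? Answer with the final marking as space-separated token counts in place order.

(re-executing from step 4 with the substitution; state before step 4: [3 3 5])
4. fire T1 -> [3 2 7]
5. fire T2 -> [5 2 7]
6. fire T1 -> [5 1 9]

5 1 9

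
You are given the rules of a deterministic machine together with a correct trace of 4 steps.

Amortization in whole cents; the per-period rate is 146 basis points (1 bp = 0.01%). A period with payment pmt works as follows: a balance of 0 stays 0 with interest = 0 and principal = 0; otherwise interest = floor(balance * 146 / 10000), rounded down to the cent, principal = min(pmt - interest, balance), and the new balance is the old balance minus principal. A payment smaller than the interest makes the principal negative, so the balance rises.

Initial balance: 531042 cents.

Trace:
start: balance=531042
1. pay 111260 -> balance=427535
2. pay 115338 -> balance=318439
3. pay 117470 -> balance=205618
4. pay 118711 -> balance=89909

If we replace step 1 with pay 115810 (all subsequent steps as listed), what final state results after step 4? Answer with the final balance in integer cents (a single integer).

(re-executing from step 1 with the substitution; state before step 1: balance=531042)
1. pay 115810 -> balance=422985
2. pay 115338 -> balance=313822
3. pay 117470 -> balance=200933
4. pay 118711 -> balance=85155

85155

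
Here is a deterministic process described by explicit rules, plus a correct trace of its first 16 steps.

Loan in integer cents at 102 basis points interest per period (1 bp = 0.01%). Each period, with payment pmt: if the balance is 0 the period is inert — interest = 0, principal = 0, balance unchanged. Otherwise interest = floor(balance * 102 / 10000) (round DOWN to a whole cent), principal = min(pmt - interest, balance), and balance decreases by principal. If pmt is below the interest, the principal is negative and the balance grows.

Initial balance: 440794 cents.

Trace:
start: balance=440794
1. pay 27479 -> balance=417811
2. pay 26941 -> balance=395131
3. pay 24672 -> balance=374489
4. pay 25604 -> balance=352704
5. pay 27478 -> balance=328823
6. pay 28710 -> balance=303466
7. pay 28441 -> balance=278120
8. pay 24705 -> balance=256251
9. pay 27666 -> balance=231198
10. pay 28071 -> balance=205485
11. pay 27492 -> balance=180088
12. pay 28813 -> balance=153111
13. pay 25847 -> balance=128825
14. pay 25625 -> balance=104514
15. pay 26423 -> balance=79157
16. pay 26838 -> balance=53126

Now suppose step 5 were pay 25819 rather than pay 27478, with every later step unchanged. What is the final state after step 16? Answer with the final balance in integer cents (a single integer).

(re-executing from step 5 with the substitution; state before step 5: balance=352704)
5. pay 25819 -> balance=330482
6. pay 28710 -> balance=305142
7. pay 28441 -> balance=279813
8. pay 24705 -> balance=257962
9. pay 27666 -> balance=232927
10. pay 28071 -> balance=207231
11. pay 27492 -> balance=181852
12. pay 28813 -> balance=154893
13. pay 25847 -> balance=130625
14. pay 25625 -> balance=106332
15. pay 26423 -> balance=80993
16. pay 26838 -> balance=54981

54981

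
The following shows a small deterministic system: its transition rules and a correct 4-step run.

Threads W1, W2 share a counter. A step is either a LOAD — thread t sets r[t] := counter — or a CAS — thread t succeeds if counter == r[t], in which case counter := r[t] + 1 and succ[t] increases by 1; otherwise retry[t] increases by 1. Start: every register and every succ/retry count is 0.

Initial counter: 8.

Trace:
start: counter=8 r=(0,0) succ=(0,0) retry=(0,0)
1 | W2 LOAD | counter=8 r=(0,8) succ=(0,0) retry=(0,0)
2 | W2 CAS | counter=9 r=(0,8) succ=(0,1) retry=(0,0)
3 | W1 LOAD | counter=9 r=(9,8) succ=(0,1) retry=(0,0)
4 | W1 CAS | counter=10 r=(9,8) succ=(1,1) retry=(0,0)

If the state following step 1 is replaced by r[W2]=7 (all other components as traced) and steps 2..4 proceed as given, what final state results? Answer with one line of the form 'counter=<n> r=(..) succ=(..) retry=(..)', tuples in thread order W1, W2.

state after step 1 := counter=8 r=(0,7) succ=(0,0) retry=(0,0)
2 | W2 CAS | counter=8 r=(0,7) succ=(0,0) retry=(0,1)
3 | W1 LOAD | counter=8 r=(8,7) succ=(0,0) retry=(0,1)
4 | W1 CAS | counter=9 r=(8,7) succ=(1,0) retry=(0,1)

counter=9 r=(8,7) succ=(1,0) retry=(0,1)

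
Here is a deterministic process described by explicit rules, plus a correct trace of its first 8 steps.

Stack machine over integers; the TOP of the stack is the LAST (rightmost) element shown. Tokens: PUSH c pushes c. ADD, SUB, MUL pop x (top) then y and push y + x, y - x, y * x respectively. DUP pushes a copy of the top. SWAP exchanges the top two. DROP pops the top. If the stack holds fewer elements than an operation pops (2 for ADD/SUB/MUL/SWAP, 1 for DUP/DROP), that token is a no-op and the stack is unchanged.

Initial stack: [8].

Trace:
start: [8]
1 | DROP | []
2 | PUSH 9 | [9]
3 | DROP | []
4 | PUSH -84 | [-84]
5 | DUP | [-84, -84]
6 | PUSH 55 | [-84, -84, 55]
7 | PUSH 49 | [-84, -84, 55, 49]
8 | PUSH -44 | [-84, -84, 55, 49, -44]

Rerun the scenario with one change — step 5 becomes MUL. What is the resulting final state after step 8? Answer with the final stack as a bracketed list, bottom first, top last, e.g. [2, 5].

(re-executing from step 5 with the substitution; state before step 5: [-84])
5 | MUL | [-84]
6 | PUSH 55 | [-84, 55]
7 | PUSH 49 | [-84, 55, 49]
8 | PUSH -44 | [-84, 55, 49, -44]

[-84, 55, 49, -44]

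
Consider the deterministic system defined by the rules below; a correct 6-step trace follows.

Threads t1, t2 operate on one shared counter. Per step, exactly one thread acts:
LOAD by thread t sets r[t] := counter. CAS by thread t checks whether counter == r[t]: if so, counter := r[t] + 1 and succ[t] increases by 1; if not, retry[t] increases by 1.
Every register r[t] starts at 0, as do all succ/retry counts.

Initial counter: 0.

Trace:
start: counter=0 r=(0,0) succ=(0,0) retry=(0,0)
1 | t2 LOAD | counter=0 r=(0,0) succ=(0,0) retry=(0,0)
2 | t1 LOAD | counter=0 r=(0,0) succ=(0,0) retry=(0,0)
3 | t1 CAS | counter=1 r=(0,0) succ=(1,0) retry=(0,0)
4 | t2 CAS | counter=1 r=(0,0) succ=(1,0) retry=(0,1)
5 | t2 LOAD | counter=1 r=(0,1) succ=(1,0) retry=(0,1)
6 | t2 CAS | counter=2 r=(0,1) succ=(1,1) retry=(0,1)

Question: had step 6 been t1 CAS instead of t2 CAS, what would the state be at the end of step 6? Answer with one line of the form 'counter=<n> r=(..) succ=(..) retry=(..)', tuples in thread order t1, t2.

counter=1 r=(0,1) succ=(1,0) retry=(1,1)

(re-executing from step 6 with the substitution; state before step 6: counter=1 r=(0,1) succ=(1,0) retry=(0,1))
6 | t1 CAS | counter=1 r=(0,1) succ=(1,0) retry=(1,1)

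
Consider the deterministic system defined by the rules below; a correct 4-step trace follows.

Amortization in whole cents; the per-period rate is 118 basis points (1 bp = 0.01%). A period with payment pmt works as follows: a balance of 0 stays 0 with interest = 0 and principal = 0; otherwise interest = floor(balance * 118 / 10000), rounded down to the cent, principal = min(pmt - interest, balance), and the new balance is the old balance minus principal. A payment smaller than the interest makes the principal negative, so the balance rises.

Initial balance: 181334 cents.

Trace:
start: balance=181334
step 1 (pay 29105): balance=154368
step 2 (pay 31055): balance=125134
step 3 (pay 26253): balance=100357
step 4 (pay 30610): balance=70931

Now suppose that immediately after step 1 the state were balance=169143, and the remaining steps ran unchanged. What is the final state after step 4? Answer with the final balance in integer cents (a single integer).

86234

state after step 1 := balance=169143
step 2 (pay 31055): balance=140083
step 3 (pay 26253): balance=115482
step 4 (pay 30610): balance=86234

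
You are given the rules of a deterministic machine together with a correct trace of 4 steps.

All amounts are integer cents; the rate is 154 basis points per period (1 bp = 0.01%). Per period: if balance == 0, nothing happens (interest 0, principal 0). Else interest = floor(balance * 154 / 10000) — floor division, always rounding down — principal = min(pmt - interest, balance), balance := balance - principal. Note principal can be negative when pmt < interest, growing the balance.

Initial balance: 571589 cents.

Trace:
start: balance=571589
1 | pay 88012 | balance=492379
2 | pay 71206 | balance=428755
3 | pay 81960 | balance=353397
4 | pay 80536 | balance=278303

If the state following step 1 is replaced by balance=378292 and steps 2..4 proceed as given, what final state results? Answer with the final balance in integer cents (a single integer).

158863

state after step 1 := balance=378292
2 | pay 71206 | balance=312911
3 | pay 81960 | balance=235769
4 | pay 80536 | balance=158863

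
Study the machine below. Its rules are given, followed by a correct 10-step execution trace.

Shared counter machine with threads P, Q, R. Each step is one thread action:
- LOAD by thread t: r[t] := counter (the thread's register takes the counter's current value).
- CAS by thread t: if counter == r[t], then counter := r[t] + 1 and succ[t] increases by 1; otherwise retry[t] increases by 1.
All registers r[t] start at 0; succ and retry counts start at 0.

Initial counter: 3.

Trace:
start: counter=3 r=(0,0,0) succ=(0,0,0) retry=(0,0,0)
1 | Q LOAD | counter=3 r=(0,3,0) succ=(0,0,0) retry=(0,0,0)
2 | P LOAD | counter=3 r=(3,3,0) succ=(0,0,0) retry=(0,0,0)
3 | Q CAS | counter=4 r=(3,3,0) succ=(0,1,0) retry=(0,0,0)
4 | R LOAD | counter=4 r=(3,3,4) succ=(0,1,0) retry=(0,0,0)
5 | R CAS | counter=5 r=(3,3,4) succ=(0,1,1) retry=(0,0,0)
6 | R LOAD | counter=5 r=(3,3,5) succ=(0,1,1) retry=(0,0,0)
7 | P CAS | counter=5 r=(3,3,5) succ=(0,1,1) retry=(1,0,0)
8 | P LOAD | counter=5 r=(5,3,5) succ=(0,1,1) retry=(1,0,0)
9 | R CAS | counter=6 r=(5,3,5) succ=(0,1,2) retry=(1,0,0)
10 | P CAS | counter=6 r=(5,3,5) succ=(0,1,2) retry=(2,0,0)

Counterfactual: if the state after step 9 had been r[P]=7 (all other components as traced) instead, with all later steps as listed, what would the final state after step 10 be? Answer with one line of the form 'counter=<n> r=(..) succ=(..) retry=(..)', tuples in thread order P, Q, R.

state after step 9 := counter=6 r=(7,3,5) succ=(0,1,2) retry=(1,0,0)
10 | P CAS | counter=6 r=(7,3,5) succ=(0,1,2) retry=(2,0,0)

counter=6 r=(7,3,5) succ=(0,1,2) retry=(2,0,0)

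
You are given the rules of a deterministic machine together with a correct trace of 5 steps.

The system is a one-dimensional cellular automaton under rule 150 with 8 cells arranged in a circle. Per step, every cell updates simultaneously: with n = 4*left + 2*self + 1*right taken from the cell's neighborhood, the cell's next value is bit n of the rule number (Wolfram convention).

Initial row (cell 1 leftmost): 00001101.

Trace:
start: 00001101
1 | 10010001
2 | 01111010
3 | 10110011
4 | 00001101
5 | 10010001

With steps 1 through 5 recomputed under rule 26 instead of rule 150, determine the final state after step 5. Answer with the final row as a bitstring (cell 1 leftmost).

00010001

(re-executing steps 1..5 under rule 26; state before step 1: 00001101)
1 | 10011000
2 | 01110101
3 | 01000000
4 | 10100000
5 | 00010001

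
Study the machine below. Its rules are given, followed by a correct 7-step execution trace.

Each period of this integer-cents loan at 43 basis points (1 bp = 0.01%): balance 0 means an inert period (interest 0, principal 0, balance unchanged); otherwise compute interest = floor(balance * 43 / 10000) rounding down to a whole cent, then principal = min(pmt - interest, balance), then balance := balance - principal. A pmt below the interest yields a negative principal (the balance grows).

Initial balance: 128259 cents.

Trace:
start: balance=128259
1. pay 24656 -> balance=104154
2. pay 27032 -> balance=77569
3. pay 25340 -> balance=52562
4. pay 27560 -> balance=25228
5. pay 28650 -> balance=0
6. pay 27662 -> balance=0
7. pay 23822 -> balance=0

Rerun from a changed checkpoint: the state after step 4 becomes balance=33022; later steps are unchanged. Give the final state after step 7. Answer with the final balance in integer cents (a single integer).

state after step 4 := balance=33022
5. pay 28650 -> balance=4513
6. pay 27662 -> balance=0
7. pay 23822 -> balance=0

0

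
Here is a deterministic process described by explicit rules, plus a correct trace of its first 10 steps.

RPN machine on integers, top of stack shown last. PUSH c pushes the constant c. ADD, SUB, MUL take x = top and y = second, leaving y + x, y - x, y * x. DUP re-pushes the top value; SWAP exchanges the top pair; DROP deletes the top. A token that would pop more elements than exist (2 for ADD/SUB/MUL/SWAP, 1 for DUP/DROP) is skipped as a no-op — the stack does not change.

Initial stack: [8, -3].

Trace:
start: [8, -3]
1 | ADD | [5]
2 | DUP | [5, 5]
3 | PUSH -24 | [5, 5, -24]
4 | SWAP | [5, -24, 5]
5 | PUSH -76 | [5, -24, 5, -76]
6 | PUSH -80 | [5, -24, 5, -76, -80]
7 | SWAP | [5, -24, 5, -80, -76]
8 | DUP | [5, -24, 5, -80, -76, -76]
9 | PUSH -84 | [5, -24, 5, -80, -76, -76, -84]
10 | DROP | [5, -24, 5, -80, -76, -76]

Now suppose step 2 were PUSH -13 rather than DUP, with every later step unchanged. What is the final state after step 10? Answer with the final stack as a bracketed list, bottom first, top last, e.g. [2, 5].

(re-executing from step 2 with the substitution; state before step 2: [5])
2 | PUSH -13 | [5, -13]
3 | PUSH -24 | [5, -13, -24]
4 | SWAP | [5, -24, -13]
5 | PUSH -76 | [5, -24, -13, -76]
6 | PUSH -80 | [5, -24, -13, -76, -80]
7 | SWAP | [5, -24, -13, -80, -76]
8 | DUP | [5, -24, -13, -80, -76, -76]
9 | PUSH -84 | [5, -24, -13, -80, -76, -76, -84]
10 | DROP | [5, -24, -13, -80, -76, -76]

[5, -24, -13, -80, -76, -76]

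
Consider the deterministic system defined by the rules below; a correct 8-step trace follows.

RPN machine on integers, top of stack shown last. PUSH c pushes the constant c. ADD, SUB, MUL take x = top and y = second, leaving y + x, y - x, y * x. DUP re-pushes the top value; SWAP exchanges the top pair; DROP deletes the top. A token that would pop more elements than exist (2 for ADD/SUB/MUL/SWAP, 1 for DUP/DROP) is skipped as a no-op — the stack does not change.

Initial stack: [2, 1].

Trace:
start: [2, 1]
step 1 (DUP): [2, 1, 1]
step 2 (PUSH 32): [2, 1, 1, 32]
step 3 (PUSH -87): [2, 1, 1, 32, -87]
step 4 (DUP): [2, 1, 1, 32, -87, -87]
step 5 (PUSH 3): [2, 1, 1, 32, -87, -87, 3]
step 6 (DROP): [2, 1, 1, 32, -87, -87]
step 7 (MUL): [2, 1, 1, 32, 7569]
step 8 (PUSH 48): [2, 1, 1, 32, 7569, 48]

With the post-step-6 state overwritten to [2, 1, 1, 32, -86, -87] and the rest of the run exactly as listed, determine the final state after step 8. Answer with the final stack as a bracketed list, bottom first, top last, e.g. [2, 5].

[2, 1, 1, 32, 7482, 48]

state after step 6 := [2, 1, 1, 32, -86, -87]
step 7 (MUL): [2, 1, 1, 32, 7482]
step 8 (PUSH 48): [2, 1, 1, 32, 7482, 48]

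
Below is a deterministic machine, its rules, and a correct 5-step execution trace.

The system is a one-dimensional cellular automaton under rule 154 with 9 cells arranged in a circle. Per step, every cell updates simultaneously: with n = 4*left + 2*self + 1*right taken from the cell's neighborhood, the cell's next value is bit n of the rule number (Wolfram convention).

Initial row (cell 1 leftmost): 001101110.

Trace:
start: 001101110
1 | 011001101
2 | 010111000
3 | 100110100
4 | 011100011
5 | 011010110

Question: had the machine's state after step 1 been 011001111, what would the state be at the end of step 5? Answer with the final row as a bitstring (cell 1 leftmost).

011110110

state after step 1 := 011001111
2 | 010111110
3 | 100111101
4 | 011111001
5 | 011110110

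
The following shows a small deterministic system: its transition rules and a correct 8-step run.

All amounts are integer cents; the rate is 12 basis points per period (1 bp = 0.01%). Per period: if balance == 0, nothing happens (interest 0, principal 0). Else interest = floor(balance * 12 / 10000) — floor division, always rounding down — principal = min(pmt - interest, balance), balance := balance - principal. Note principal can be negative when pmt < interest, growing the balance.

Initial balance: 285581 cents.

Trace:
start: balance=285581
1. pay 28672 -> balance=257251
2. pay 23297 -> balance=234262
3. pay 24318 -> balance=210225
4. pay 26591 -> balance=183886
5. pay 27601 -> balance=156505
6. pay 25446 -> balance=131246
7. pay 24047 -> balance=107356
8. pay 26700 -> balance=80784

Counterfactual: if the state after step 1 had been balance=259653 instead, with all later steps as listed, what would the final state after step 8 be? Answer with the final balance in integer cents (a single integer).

83207

state after step 1 := balance=259653
2. pay 23297 -> balance=236667
3. pay 24318 -> balance=212633
4. pay 26591 -> balance=186297
5. pay 27601 -> balance=158919
6. pay 25446 -> balance=133663
7. pay 24047 -> balance=109776
8. pay 26700 -> balance=83207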